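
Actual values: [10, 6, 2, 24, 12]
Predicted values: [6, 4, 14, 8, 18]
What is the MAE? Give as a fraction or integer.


MAE = (1/5) * (|10-6|=4 + |6-4|=2 + |2-14|=12 + |24-8|=16 + |12-18|=6). Sum = 40. MAE = 8.

8


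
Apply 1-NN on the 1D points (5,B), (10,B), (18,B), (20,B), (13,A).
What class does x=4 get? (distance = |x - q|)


Distances: |5-4|=1, |10-4|=6, |18-4|=14, |20-4|=16, |13-4|=9. 1 nearest: (5,B). Counts: {'B': 1}. Majority class: B.

B


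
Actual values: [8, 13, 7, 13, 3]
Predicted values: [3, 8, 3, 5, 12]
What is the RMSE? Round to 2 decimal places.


MSE = 42.2000. RMSE = sqrt(42.2000) = 6.50.

6.50


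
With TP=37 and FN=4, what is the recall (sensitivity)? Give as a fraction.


Recall = TP / (TP + FN) = 37 / 41 = 37/41.

37/41


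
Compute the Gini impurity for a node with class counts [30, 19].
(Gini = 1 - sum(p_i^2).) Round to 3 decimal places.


Total = 49. Proportions: 30/49, 19/49. sum(p_i^2) = 0.5252. Gini = 1 - 0.5252 = 0.4748, which rounds to 0.475.

0.475


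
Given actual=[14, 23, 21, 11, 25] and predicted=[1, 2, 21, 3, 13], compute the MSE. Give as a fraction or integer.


MSE = (1/5) * ((14-1)^2=169 + (23-2)^2=441 + (21-21)^2=0 + (11-3)^2=64 + (25-13)^2=144). Sum = 818. MSE = 818/5.

818/5


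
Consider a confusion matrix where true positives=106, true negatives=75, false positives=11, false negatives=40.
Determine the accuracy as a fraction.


Accuracy = (TP + TN) / (TP + TN + FP + FN) = (106 + 75) / 232 = 181/232.

181/232


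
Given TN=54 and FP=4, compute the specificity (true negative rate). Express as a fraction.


Specificity = TN / (TN + FP) = 54 / 58 = 27/29.

27/29


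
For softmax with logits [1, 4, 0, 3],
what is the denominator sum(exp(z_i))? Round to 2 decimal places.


Denom = e^1=2.7183 + e^4=54.5982 + e^0=1.0000 + e^3=20.0855. Sum = 78.4020, which rounds to 78.40.

78.40


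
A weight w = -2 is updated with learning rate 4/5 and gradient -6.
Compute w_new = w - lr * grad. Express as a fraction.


w_new = -2 - 4/5 * -6 = -2 - -24/5 = 14/5.

14/5


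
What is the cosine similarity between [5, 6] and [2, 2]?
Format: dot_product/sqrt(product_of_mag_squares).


dot = 22. |a|^2 = 61, |b|^2 = 8. cos = 22/sqrt(488).

22/sqrt(488)


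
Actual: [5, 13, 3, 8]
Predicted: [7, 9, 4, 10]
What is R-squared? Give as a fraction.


Mean(y) = 29/4. SS_res = 25. SS_tot = 227/4. R^2 = 1 - 25/(227/4) = 127/227.

127/227


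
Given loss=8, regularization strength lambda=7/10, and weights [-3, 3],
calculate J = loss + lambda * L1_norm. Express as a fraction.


L1 norm = sum(|w|) = 6. J = 8 + 7/10 * 6 = 61/5.

61/5


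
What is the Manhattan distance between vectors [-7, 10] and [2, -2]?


d = sum of absolute differences: |-7-2|=9 + |10--2|=12 = 21.

21


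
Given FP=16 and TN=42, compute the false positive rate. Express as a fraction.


FPR = FP / (FP + TN) = 16 / 58 = 8/29.

8/29


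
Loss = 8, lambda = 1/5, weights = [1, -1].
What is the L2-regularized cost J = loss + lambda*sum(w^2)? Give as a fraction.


L2 sq norm = sum(w^2) = 2. J = 8 + 1/5 * 2 = 42/5.

42/5


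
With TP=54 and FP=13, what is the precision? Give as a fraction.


Precision = TP / (TP + FP) = 54 / 67 = 54/67.

54/67


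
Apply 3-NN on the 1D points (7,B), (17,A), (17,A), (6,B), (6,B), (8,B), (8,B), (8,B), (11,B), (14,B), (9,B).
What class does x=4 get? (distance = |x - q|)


Distances: |7-4|=3, |17-4|=13, |17-4|=13, |6-4|=2, |6-4|=2, |8-4|=4, |8-4|=4, |8-4|=4, |11-4|=7, |14-4|=10, |9-4|=5. 3 nearest: (6,B), (6,B), (7,B). Counts: {'B': 3}. Majority class: B.

B


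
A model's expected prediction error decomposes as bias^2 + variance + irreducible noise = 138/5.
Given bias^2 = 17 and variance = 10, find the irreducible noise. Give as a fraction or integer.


Total error = bias^2 + variance + irreducible noise. So irreducible noise = 138/5 - 17 - 10 = 3/5.

3/5


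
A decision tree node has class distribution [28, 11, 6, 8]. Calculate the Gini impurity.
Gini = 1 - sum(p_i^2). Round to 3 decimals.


Total = 53. Proportions: 28/53, 11/53, 6/53, 8/53. sum(p_i^2) = 0.3578. Gini = 1 - 0.3578 = 0.6422, which rounds to 0.642.

0.642


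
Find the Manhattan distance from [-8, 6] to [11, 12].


d = sum of absolute differences: |-8-11|=19 + |6-12|=6 = 25.

25


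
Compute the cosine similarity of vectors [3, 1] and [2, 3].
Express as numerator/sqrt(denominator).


dot = 9. |a|^2 = 10, |b|^2 = 13. cos = 9/sqrt(130).

9/sqrt(130)


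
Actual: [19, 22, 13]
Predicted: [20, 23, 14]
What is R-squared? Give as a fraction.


Mean(y) = 18. SS_res = 3. SS_tot = 42. R^2 = 1 - 3/(42) = 13/14.

13/14


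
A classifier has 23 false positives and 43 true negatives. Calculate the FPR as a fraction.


FPR = FP / (FP + TN) = 23 / 66 = 23/66.

23/66


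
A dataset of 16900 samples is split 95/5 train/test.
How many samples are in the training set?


Test set = 16900 * 5% = 845. Training set = 16900 - 845 = 16055.

16055


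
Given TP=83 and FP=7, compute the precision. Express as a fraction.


Precision = TP / (TP + FP) = 83 / 90 = 83/90.

83/90


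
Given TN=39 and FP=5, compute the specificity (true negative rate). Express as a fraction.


Specificity = TN / (TN + FP) = 39 / 44 = 39/44.

39/44


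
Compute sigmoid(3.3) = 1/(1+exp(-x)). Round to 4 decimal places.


sigma(3.3) = 1/(1+e^(-3.3)) = 1/(1+0.036883) = 1/1.036883 = 0.9644.

0.9644


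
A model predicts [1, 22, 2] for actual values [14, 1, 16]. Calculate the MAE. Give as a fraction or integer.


MAE = (1/3) * (|14-1|=13 + |1-22|=21 + |16-2|=14). Sum = 48. MAE = 16.

16


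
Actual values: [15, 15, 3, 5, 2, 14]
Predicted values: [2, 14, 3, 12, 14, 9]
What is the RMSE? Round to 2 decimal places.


MSE = 64.6667. RMSE = sqrt(64.6667) = 8.04.

8.04


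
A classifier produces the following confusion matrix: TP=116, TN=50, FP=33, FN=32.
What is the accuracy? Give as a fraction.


Accuracy = (TP + TN) / (TP + TN + FP + FN) = (116 + 50) / 231 = 166/231.

166/231


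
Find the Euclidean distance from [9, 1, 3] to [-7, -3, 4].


d = sqrt(sum of squared differences). (9--7)^2=256, (1--3)^2=16, (3-4)^2=1. Sum = 273.

sqrt(273)


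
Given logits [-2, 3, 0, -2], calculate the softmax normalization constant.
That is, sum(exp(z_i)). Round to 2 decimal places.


Denom = e^-2=0.1353 + e^3=20.0855 + e^0=1.0000 + e^-2=0.1353. Sum = 21.3561, which rounds to 21.36.

21.36


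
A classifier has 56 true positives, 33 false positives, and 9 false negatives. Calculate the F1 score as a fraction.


Precision = 56/89 = 56/89. Recall = 56/65 = 56/65. F1 = 2*P*R/(P+R) = 8/11.

8/11


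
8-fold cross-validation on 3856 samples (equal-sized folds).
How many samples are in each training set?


Each validation fold has 3856/8 = 482 samples. Training set = 3856 - 482 = 3374.

3374


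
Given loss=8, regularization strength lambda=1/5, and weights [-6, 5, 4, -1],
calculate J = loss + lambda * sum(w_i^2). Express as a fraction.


L2 sq norm = sum(w^2) = 78. J = 8 + 1/5 * 78 = 118/5.

118/5


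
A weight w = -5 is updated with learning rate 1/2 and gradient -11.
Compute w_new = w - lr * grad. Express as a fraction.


w_new = -5 - 1/2 * -11 = -5 - -11/2 = 1/2.

1/2


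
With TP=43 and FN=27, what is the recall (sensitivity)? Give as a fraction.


Recall = TP / (TP + FN) = 43 / 70 = 43/70.

43/70


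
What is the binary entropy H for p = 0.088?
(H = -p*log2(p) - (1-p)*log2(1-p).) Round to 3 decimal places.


H = -0.088*log2(0.088) - 0.912*log2(0.912) = 0.430.

0.430


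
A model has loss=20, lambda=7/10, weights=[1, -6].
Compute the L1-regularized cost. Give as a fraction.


L1 norm = sum(|w|) = 7. J = 20 + 7/10 * 7 = 249/10.

249/10


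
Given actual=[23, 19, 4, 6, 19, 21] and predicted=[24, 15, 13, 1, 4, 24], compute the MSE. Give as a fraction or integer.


MSE = (1/6) * ((23-24)^2=1 + (19-15)^2=16 + (4-13)^2=81 + (6-1)^2=25 + (19-4)^2=225 + (21-24)^2=9). Sum = 357. MSE = 119/2.

119/2


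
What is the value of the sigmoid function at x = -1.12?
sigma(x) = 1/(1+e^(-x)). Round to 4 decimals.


sigma(-1.12) = 1/(1+e^(1.12)) = 1/(1+3.064854) = 1/4.064854 = 0.2460.

0.2460


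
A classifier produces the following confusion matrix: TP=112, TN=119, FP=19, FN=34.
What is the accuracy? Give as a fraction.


Accuracy = (TP + TN) / (TP + TN + FP + FN) = (112 + 119) / 284 = 231/284.

231/284


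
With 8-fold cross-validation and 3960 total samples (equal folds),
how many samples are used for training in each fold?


Each validation fold has 3960/8 = 495 samples. Training set = 3960 - 495 = 3465.

3465


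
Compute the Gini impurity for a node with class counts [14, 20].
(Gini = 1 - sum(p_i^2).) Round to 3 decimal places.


Total = 34. Proportions: 14/34, 20/34. sum(p_i^2) = 0.5156. Gini = 1 - 0.5156 = 0.4844, which rounds to 0.484.

0.484


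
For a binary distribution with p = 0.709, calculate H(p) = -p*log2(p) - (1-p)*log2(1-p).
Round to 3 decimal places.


H = -0.709*log2(0.709) - 0.291*log2(0.291) = 0.870.

0.870


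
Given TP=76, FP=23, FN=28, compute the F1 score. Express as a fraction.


Precision = 76/99 = 76/99. Recall = 76/104 = 19/26. F1 = 2*P*R/(P+R) = 152/203.

152/203


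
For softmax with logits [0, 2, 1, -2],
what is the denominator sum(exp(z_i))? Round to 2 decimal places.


Denom = e^0=1.0000 + e^2=7.3891 + e^1=2.7183 + e^-2=0.1353. Sum = 11.2427, which rounds to 11.24.

11.24


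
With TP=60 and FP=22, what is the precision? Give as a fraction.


Precision = TP / (TP + FP) = 60 / 82 = 30/41.

30/41


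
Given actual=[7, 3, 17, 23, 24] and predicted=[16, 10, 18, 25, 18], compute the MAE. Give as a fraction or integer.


MAE = (1/5) * (|7-16|=9 + |3-10|=7 + |17-18|=1 + |23-25|=2 + |24-18|=6). Sum = 25. MAE = 5.

5


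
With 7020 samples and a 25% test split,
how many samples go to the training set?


Test set = 7020 * 25% = 1755. Training set = 7020 - 1755 = 5265.

5265


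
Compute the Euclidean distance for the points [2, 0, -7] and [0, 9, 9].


d = sqrt(sum of squared differences). (2-0)^2=4, (0-9)^2=81, (-7-9)^2=256. Sum = 341.

sqrt(341)


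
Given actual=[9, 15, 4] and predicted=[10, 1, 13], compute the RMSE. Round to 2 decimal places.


MSE = 92.6667. RMSE = sqrt(92.6667) = 9.63.

9.63


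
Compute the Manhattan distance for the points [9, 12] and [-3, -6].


d = sum of absolute differences: |9--3|=12 + |12--6|=18 = 30.

30


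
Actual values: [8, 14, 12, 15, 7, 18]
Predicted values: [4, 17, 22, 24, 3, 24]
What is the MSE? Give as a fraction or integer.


MSE = (1/6) * ((8-4)^2=16 + (14-17)^2=9 + (12-22)^2=100 + (15-24)^2=81 + (7-3)^2=16 + (18-24)^2=36). Sum = 258. MSE = 43.

43


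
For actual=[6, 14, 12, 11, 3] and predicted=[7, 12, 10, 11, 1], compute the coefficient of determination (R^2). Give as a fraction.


Mean(y) = 46/5. SS_res = 13. SS_tot = 414/5. R^2 = 1 - 13/(414/5) = 349/414.

349/414


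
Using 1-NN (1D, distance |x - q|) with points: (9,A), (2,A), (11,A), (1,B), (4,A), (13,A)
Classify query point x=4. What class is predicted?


Distances: |9-4|=5, |2-4|=2, |11-4|=7, |1-4|=3, |4-4|=0, |13-4|=9. 1 nearest: (4,A). Counts: {'A': 1}. Majority class: A.

A


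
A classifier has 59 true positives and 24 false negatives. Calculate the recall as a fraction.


Recall = TP / (TP + FN) = 59 / 83 = 59/83.

59/83


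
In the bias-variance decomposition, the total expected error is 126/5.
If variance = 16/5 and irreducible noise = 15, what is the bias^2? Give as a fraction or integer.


Total error = bias^2 + variance + irreducible noise. So bias^2 = 126/5 - 16/5 - 15 = 7.

7


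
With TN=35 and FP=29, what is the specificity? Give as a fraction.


Specificity = TN / (TN + FP) = 35 / 64 = 35/64.

35/64


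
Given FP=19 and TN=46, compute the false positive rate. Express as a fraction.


FPR = FP / (FP + TN) = 19 / 65 = 19/65.

19/65


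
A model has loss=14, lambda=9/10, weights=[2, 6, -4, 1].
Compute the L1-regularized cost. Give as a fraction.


L1 norm = sum(|w|) = 13. J = 14 + 9/10 * 13 = 257/10.

257/10


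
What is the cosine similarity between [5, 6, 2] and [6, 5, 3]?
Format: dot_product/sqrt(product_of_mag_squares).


dot = 66. |a|^2 = 65, |b|^2 = 70. cos = 66/sqrt(4550).

66/sqrt(4550)


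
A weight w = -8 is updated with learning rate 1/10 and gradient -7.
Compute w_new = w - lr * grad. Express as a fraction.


w_new = -8 - 1/10 * -7 = -8 - -7/10 = -73/10.

-73/10


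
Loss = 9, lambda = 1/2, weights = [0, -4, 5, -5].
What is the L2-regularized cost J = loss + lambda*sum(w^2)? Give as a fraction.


L2 sq norm = sum(w^2) = 66. J = 9 + 1/2 * 66 = 42.

42


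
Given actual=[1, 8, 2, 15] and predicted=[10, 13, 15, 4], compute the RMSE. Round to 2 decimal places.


MSE = 99.0000. RMSE = sqrt(99.0000) = 9.95.

9.95


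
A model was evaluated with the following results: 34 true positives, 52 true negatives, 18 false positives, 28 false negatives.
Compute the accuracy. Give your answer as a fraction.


Accuracy = (TP + TN) / (TP + TN + FP + FN) = (34 + 52) / 132 = 43/66.

43/66


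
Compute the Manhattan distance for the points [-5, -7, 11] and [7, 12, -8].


d = sum of absolute differences: |-5-7|=12 + |-7-12|=19 + |11--8|=19 = 50.

50


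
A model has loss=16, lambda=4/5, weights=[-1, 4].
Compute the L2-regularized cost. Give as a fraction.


L2 sq norm = sum(w^2) = 17. J = 16 + 4/5 * 17 = 148/5.

148/5


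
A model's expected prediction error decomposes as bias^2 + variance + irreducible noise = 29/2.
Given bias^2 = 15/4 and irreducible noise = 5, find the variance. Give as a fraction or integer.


Total error = bias^2 + variance + irreducible noise. So variance = 29/2 - 15/4 - 5 = 23/4.

23/4


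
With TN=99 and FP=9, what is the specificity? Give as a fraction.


Specificity = TN / (TN + FP) = 99 / 108 = 11/12.

11/12


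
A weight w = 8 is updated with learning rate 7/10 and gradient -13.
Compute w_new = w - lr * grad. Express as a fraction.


w_new = 8 - 7/10 * -13 = 8 - -91/10 = 171/10.

171/10


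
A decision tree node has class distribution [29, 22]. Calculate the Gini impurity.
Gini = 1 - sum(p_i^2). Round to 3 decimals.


Total = 51. Proportions: 29/51, 22/51. sum(p_i^2) = 0.5094. Gini = 1 - 0.5094 = 0.4906, which rounds to 0.491.

0.491


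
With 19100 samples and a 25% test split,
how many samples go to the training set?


Test set = 19100 * 25% = 4775. Training set = 19100 - 4775 = 14325.

14325


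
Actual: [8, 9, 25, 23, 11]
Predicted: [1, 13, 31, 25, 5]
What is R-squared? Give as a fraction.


Mean(y) = 76/5. SS_res = 141. SS_tot = 1324/5. R^2 = 1 - 141/(1324/5) = 619/1324.

619/1324


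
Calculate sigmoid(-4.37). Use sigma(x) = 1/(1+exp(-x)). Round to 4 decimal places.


sigma(-4.37) = 1/(1+e^(4.37)) = 1/(1+79.043632) = 1/80.043632 = 0.0125.

0.0125


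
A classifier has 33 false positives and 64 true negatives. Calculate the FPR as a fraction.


FPR = FP / (FP + TN) = 33 / 97 = 33/97.

33/97


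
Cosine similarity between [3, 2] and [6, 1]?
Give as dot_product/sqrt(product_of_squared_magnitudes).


dot = 20. |a|^2 = 13, |b|^2 = 37. cos = 20/sqrt(481).

20/sqrt(481)


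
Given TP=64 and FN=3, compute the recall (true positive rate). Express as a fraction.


Recall = TP / (TP + FN) = 64 / 67 = 64/67.

64/67


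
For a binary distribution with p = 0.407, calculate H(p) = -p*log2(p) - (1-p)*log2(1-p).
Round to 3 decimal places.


H = -0.407*log2(0.407) - 0.593*log2(0.593) = 0.975.

0.975


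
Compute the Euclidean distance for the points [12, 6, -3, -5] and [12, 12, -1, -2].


d = sqrt(sum of squared differences). (12-12)^2=0, (6-12)^2=36, (-3--1)^2=4, (-5--2)^2=9. Sum = 49.

7


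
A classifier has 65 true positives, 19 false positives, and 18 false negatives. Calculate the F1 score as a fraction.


Precision = 65/84 = 65/84. Recall = 65/83 = 65/83. F1 = 2*P*R/(P+R) = 130/167.

130/167


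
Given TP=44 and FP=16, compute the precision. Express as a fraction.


Precision = TP / (TP + FP) = 44 / 60 = 11/15.

11/15


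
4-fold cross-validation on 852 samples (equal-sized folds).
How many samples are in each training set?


Each validation fold has 852/4 = 213 samples. Training set = 852 - 213 = 639.

639


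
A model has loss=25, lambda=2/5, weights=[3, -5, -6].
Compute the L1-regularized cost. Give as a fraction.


L1 norm = sum(|w|) = 14. J = 25 + 2/5 * 14 = 153/5.

153/5


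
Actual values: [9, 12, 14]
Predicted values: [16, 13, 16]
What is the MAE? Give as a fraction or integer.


MAE = (1/3) * (|9-16|=7 + |12-13|=1 + |14-16|=2). Sum = 10. MAE = 10/3.

10/3


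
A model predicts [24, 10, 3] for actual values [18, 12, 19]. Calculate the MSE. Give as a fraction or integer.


MSE = (1/3) * ((18-24)^2=36 + (12-10)^2=4 + (19-3)^2=256). Sum = 296. MSE = 296/3.

296/3


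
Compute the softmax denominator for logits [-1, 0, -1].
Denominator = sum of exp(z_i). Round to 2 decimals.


Denom = e^-1=0.3679 + e^0=1.0000 + e^-1=0.3679. Sum = 1.7358, which rounds to 1.74.

1.74


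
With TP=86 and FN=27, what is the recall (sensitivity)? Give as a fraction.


Recall = TP / (TP + FN) = 86 / 113 = 86/113.

86/113


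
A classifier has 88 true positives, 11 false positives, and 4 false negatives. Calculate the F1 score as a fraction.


Precision = 88/99 = 8/9. Recall = 88/92 = 22/23. F1 = 2*P*R/(P+R) = 176/191.

176/191


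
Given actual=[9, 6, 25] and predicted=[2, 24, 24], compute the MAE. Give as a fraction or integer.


MAE = (1/3) * (|9-2|=7 + |6-24|=18 + |25-24|=1). Sum = 26. MAE = 26/3.

26/3


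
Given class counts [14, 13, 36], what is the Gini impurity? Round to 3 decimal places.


Total = 63. Proportions: 14/63, 13/63, 36/63. sum(p_i^2) = 0.4185. Gini = 1 - 0.4185 = 0.5815, which rounds to 0.582.

0.582


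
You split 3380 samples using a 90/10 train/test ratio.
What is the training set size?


Test set = 3380 * 10% = 338. Training set = 3380 - 338 = 3042.

3042


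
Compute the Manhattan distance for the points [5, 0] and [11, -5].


d = sum of absolute differences: |5-11|=6 + |0--5|=5 = 11.

11


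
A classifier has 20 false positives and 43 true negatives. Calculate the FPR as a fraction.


FPR = FP / (FP + TN) = 20 / 63 = 20/63.

20/63


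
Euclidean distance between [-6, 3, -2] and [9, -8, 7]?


d = sqrt(sum of squared differences). (-6-9)^2=225, (3--8)^2=121, (-2-7)^2=81. Sum = 427.

sqrt(427)


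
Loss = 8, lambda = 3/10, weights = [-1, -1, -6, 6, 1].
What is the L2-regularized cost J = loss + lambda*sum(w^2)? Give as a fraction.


L2 sq norm = sum(w^2) = 75. J = 8 + 3/10 * 75 = 61/2.

61/2


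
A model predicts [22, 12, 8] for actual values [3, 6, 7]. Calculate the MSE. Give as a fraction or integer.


MSE = (1/3) * ((3-22)^2=361 + (6-12)^2=36 + (7-8)^2=1). Sum = 398. MSE = 398/3.

398/3


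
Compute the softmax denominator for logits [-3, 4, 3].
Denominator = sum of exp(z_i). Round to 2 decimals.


Denom = e^-3=0.0498 + e^4=54.5982 + e^3=20.0855. Sum = 74.7335, which rounds to 74.73.

74.73


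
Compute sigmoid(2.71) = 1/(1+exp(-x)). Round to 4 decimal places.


sigma(2.71) = 1/(1+e^(-2.71)) = 1/(1+0.066537) = 1/1.066537 = 0.9376.

0.9376


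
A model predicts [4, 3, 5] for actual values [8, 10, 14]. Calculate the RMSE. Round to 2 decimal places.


MSE = 48.6667. RMSE = sqrt(48.6667) = 6.98.

6.98


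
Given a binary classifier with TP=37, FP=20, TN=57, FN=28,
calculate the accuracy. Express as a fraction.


Accuracy = (TP + TN) / (TP + TN + FP + FN) = (37 + 57) / 142 = 47/71.

47/71


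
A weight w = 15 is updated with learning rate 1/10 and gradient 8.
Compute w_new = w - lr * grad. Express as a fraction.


w_new = 15 - 1/10 * 8 = 15 - 4/5 = 71/5.

71/5


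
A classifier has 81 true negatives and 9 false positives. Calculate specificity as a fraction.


Specificity = TN / (TN + FP) = 81 / 90 = 9/10.

9/10


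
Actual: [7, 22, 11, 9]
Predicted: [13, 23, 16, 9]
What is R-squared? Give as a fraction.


Mean(y) = 49/4. SS_res = 62. SS_tot = 539/4. R^2 = 1 - 62/(539/4) = 291/539.

291/539


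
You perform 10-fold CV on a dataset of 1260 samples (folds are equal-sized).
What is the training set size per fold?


Each validation fold has 1260/10 = 126 samples. Training set = 1260 - 126 = 1134.

1134


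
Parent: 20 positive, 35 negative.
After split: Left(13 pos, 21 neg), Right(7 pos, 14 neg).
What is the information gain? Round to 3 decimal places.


H(parent) = 0.9457. H(left) = 0.9597, H(right) = 0.9183. Weighted = (34/55)*0.9597 + (21/55)*0.9183 = 0.9439. IG = 0.9457 - 0.9439 = 0.0018, which rounds to 0.002.

0.002


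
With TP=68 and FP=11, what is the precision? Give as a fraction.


Precision = TP / (TP + FP) = 68 / 79 = 68/79.

68/79


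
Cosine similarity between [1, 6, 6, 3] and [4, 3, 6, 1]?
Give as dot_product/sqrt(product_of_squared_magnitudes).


dot = 61. |a|^2 = 82, |b|^2 = 62. cos = 61/sqrt(5084).

61/sqrt(5084)


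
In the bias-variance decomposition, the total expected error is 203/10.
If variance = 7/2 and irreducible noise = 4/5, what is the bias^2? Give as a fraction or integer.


Total error = bias^2 + variance + irreducible noise. So bias^2 = 203/10 - 7/2 - 4/5 = 16.

16


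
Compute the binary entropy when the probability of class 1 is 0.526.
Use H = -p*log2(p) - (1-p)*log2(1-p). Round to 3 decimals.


H = -0.526*log2(0.526) - 0.474*log2(0.474) = 0.998.

0.998


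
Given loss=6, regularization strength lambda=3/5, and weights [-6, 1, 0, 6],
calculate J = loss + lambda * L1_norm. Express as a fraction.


L1 norm = sum(|w|) = 13. J = 6 + 3/5 * 13 = 69/5.

69/5


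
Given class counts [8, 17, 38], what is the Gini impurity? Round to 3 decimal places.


Total = 63. Proportions: 8/63, 17/63, 38/63. sum(p_i^2) = 0.4528. Gini = 1 - 0.4528 = 0.5472, which rounds to 0.547.

0.547


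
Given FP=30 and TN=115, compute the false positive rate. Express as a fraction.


FPR = FP / (FP + TN) = 30 / 145 = 6/29.

6/29


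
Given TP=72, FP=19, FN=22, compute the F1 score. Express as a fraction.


Precision = 72/91 = 72/91. Recall = 72/94 = 36/47. F1 = 2*P*R/(P+R) = 144/185.

144/185


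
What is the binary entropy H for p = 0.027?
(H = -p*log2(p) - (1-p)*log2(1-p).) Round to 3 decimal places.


H = -0.027*log2(0.027) - 0.973*log2(0.973) = 0.179.

0.179


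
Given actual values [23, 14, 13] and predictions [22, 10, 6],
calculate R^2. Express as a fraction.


Mean(y) = 50/3. SS_res = 66. SS_tot = 182/3. R^2 = 1 - 66/(182/3) = -8/91.

-8/91


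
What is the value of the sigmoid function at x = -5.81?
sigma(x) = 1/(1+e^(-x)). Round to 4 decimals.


sigma(-5.81) = 1/(1+e^(5.81)) = 1/(1+333.619126) = 1/334.619126 = 0.0030.

0.0030


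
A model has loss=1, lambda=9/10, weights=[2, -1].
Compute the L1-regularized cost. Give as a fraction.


L1 norm = sum(|w|) = 3. J = 1 + 9/10 * 3 = 37/10.

37/10


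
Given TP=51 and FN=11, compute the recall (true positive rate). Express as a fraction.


Recall = TP / (TP + FN) = 51 / 62 = 51/62.

51/62


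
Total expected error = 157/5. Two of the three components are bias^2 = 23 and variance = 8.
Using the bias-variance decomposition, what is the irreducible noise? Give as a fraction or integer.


Total error = bias^2 + variance + irreducible noise. So irreducible noise = 157/5 - 23 - 8 = 2/5.

2/5


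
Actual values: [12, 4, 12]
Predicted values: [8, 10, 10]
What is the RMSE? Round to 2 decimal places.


MSE = 18.6667. RMSE = sqrt(18.6667) = 4.32.

4.32


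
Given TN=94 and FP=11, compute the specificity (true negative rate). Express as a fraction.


Specificity = TN / (TN + FP) = 94 / 105 = 94/105.

94/105


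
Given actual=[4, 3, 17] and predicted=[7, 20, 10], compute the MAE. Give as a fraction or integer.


MAE = (1/3) * (|4-7|=3 + |3-20|=17 + |17-10|=7). Sum = 27. MAE = 9.

9


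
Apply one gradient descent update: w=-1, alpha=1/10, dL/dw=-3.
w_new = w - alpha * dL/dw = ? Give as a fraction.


w_new = -1 - 1/10 * -3 = -1 - -3/10 = -7/10.

-7/10


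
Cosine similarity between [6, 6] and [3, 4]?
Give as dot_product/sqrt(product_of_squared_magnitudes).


dot = 42. |a|^2 = 72, |b|^2 = 25. cos = 42/sqrt(1800).

42/sqrt(1800)


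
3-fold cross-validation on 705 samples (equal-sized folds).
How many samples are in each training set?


Each validation fold has 705/3 = 235 samples. Training set = 705 - 235 = 470.

470


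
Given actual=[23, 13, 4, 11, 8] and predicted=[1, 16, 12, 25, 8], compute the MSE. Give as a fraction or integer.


MSE = (1/5) * ((23-1)^2=484 + (13-16)^2=9 + (4-12)^2=64 + (11-25)^2=196 + (8-8)^2=0). Sum = 753. MSE = 753/5.

753/5


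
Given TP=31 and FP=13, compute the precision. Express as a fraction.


Precision = TP / (TP + FP) = 31 / 44 = 31/44.

31/44


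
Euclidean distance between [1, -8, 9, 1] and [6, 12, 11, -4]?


d = sqrt(sum of squared differences). (1-6)^2=25, (-8-12)^2=400, (9-11)^2=4, (1--4)^2=25. Sum = 454.

sqrt(454)


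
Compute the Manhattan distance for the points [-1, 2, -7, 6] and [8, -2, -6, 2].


d = sum of absolute differences: |-1-8|=9 + |2--2|=4 + |-7--6|=1 + |6-2|=4 = 18.

18


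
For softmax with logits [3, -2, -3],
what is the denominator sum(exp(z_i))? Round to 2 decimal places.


Denom = e^3=20.0855 + e^-2=0.1353 + e^-3=0.0498. Sum = 20.2706, which rounds to 20.27.

20.27


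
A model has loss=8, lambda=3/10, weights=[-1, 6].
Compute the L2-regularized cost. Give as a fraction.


L2 sq norm = sum(w^2) = 37. J = 8 + 3/10 * 37 = 191/10.

191/10


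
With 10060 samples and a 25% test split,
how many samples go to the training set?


Test set = 10060 * 25% = 2515. Training set = 10060 - 2515 = 7545.

7545


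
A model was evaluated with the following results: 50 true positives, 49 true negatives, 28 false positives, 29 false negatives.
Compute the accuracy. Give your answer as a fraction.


Accuracy = (TP + TN) / (TP + TN + FP + FN) = (50 + 49) / 156 = 33/52.

33/52


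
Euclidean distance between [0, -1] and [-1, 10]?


d = sqrt(sum of squared differences). (0--1)^2=1, (-1-10)^2=121. Sum = 122.

sqrt(122)


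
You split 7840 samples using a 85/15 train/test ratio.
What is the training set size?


Test set = 7840 * 15% = 1176. Training set = 7840 - 1176 = 6664.

6664


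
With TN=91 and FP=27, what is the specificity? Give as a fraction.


Specificity = TN / (TN + FP) = 91 / 118 = 91/118.

91/118


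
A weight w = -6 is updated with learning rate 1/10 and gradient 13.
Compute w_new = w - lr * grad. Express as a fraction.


w_new = -6 - 1/10 * 13 = -6 - 13/10 = -73/10.

-73/10


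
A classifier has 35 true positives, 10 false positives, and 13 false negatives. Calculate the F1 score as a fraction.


Precision = 35/45 = 7/9. Recall = 35/48 = 35/48. F1 = 2*P*R/(P+R) = 70/93.

70/93


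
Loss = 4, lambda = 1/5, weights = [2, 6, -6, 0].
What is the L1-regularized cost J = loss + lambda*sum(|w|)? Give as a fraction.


L1 norm = sum(|w|) = 14. J = 4 + 1/5 * 14 = 34/5.

34/5


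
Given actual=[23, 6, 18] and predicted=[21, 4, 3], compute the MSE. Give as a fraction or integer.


MSE = (1/3) * ((23-21)^2=4 + (6-4)^2=4 + (18-3)^2=225). Sum = 233. MSE = 233/3.

233/3


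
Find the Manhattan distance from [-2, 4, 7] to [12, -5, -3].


d = sum of absolute differences: |-2-12|=14 + |4--5|=9 + |7--3|=10 = 33.

33


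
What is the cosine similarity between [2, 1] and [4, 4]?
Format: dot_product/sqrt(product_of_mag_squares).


dot = 12. |a|^2 = 5, |b|^2 = 32. cos = 12/sqrt(160).

12/sqrt(160)


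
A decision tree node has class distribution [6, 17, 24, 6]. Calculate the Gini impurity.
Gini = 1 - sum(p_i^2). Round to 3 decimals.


Total = 53. Proportions: 6/53, 17/53, 24/53, 6/53. sum(p_i^2) = 0.3336. Gini = 1 - 0.3336 = 0.6664, which rounds to 0.666.

0.666


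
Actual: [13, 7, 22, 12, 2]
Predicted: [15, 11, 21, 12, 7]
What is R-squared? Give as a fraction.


Mean(y) = 56/5. SS_res = 46. SS_tot = 1114/5. R^2 = 1 - 46/(1114/5) = 442/557.

442/557


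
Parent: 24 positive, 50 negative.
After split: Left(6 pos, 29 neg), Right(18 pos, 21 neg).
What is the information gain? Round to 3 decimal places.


H(parent) = 0.9090. H(left) = 0.6610, H(right) = 0.9957. Weighted = (35/74)*0.6610 + (39/74)*0.9957 = 0.8374. IG = 0.9090 - 0.8374 = 0.0716, which rounds to 0.072.

0.072


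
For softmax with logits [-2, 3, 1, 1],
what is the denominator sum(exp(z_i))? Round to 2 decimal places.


Denom = e^-2=0.1353 + e^3=20.0855 + e^1=2.7183 + e^1=2.7183. Sum = 25.6574, which rounds to 25.66.

25.66


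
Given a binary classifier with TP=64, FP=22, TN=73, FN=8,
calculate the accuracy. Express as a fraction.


Accuracy = (TP + TN) / (TP + TN + FP + FN) = (64 + 73) / 167 = 137/167.

137/167


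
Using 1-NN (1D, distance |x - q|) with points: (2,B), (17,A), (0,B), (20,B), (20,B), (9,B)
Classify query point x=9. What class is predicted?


Distances: |2-9|=7, |17-9|=8, |0-9|=9, |20-9|=11, |20-9|=11, |9-9|=0. 1 nearest: (9,B). Counts: {'B': 1}. Majority class: B.

B


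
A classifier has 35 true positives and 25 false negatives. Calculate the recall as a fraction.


Recall = TP / (TP + FN) = 35 / 60 = 7/12.

7/12


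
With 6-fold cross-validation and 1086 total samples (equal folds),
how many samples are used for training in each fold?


Each validation fold has 1086/6 = 181 samples. Training set = 1086 - 181 = 905.

905


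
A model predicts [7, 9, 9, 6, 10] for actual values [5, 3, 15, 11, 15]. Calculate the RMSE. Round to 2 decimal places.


MSE = 25.2000. RMSE = sqrt(25.2000) = 5.02.

5.02


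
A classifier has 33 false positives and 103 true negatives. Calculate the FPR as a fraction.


FPR = FP / (FP + TN) = 33 / 136 = 33/136.

33/136


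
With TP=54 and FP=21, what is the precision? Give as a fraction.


Precision = TP / (TP + FP) = 54 / 75 = 18/25.

18/25


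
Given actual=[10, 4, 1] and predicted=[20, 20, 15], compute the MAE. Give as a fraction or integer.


MAE = (1/3) * (|10-20|=10 + |4-20|=16 + |1-15|=14). Sum = 40. MAE = 40/3.

40/3


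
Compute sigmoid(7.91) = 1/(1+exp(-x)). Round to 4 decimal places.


sigma(7.91) = 1/(1+e^(-7.91)) = 1/(1+0.000367) = 1/1.000367 = 0.9996.

0.9996


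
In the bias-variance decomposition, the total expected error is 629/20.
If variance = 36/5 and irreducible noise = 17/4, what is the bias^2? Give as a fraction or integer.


Total error = bias^2 + variance + irreducible noise. So bias^2 = 629/20 - 36/5 - 17/4 = 20.

20


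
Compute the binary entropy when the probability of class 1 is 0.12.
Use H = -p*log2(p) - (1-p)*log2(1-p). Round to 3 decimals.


H = -0.12*log2(0.12) - 0.88*log2(0.88) = 0.529.

0.529


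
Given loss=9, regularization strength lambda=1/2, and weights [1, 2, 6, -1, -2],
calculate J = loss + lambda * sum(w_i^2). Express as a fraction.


L2 sq norm = sum(w^2) = 46. J = 9 + 1/2 * 46 = 32.

32


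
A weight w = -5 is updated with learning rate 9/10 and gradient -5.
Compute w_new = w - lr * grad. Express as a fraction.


w_new = -5 - 9/10 * -5 = -5 - -9/2 = -1/2.

-1/2


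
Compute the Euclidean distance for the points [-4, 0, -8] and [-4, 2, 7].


d = sqrt(sum of squared differences). (-4--4)^2=0, (0-2)^2=4, (-8-7)^2=225. Sum = 229.

sqrt(229)


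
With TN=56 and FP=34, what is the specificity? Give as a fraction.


Specificity = TN / (TN + FP) = 56 / 90 = 28/45.

28/45


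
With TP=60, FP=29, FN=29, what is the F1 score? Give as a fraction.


Precision = 60/89 = 60/89. Recall = 60/89 = 60/89. F1 = 2*P*R/(P+R) = 60/89.

60/89


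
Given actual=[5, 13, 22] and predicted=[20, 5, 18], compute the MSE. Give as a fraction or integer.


MSE = (1/3) * ((5-20)^2=225 + (13-5)^2=64 + (22-18)^2=16). Sum = 305. MSE = 305/3.

305/3


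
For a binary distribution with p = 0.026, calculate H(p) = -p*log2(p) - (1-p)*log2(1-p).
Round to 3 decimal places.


H = -0.026*log2(0.026) - 0.974*log2(0.974) = 0.174.

0.174


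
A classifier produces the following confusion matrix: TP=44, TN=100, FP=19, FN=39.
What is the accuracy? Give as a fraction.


Accuracy = (TP + TN) / (TP + TN + FP + FN) = (44 + 100) / 202 = 72/101.

72/101


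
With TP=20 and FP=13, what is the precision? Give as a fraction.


Precision = TP / (TP + FP) = 20 / 33 = 20/33.

20/33


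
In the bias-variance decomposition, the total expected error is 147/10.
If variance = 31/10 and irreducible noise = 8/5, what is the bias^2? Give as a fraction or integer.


Total error = bias^2 + variance + irreducible noise. So bias^2 = 147/10 - 31/10 - 8/5 = 10.

10


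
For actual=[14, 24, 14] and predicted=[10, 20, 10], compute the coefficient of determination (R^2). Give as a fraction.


Mean(y) = 52/3. SS_res = 48. SS_tot = 200/3. R^2 = 1 - 48/(200/3) = 7/25.

7/25


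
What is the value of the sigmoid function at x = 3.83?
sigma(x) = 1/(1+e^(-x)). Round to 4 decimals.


sigma(3.83) = 1/(1+e^(-3.83)) = 1/(1+0.021710) = 1/1.021710 = 0.9788.

0.9788


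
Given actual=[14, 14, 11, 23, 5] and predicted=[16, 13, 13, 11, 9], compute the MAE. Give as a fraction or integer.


MAE = (1/5) * (|14-16|=2 + |14-13|=1 + |11-13|=2 + |23-11|=12 + |5-9|=4). Sum = 21. MAE = 21/5.

21/5


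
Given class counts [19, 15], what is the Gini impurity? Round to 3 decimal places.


Total = 34. Proportions: 19/34, 15/34. sum(p_i^2) = 0.5069. Gini = 1 - 0.5069 = 0.4931, which rounds to 0.493.

0.493


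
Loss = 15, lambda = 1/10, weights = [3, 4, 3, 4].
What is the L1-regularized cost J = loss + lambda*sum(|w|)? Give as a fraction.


L1 norm = sum(|w|) = 14. J = 15 + 1/10 * 14 = 82/5.

82/5


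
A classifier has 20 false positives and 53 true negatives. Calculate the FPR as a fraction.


FPR = FP / (FP + TN) = 20 / 73 = 20/73.

20/73


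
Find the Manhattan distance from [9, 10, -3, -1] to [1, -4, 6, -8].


d = sum of absolute differences: |9-1|=8 + |10--4|=14 + |-3-6|=9 + |-1--8|=7 = 38.

38


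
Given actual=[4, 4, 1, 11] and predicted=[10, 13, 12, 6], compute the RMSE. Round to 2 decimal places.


MSE = 65.7500. RMSE = sqrt(65.7500) = 8.11.

8.11


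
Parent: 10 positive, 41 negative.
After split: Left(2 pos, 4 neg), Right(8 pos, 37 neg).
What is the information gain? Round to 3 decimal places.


H(parent) = 0.7140. H(left) = 0.9183, H(right) = 0.6752. Weighted = (6/51)*0.9183 + (45/51)*0.6752 = 0.7038. IG = 0.7140 - 0.7038 = 0.0102, which rounds to 0.010.

0.010


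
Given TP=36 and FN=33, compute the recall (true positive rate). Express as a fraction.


Recall = TP / (TP + FN) = 36 / 69 = 12/23.

12/23


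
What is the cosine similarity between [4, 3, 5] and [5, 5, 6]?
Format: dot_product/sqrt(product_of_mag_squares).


dot = 65. |a|^2 = 50, |b|^2 = 86. cos = 65/sqrt(4300).

65/sqrt(4300)


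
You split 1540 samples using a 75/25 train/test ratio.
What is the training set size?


Test set = 1540 * 25% = 385. Training set = 1540 - 385 = 1155.

1155


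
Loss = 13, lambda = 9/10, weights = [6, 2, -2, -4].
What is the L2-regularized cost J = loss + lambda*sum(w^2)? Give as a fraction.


L2 sq norm = sum(w^2) = 60. J = 13 + 9/10 * 60 = 67.

67


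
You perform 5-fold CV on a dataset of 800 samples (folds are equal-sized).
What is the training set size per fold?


Each validation fold has 800/5 = 160 samples. Training set = 800 - 160 = 640.

640


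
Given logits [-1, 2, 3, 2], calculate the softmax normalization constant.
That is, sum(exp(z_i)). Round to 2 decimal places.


Denom = e^-1=0.3679 + e^2=7.3891 + e^3=20.0855 + e^2=7.3891. Sum = 35.2316, which rounds to 35.23.

35.23


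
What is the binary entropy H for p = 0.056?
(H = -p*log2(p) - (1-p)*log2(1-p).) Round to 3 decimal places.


H = -0.056*log2(0.056) - 0.944*log2(0.944) = 0.311.

0.311


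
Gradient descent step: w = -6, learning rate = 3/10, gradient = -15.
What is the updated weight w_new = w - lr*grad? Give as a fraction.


w_new = -6 - 3/10 * -15 = -6 - -9/2 = -3/2.

-3/2


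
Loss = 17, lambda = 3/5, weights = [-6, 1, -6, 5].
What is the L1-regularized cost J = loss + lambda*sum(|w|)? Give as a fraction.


L1 norm = sum(|w|) = 18. J = 17 + 3/5 * 18 = 139/5.

139/5


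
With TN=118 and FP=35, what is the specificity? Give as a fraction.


Specificity = TN / (TN + FP) = 118 / 153 = 118/153.

118/153


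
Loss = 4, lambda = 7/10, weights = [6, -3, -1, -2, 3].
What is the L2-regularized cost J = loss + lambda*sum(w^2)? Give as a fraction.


L2 sq norm = sum(w^2) = 59. J = 4 + 7/10 * 59 = 453/10.

453/10


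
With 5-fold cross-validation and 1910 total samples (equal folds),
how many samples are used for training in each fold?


Each validation fold has 1910/5 = 382 samples. Training set = 1910 - 382 = 1528.

1528


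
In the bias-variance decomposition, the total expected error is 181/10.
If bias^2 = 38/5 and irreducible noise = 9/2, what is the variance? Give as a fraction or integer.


Total error = bias^2 + variance + irreducible noise. So variance = 181/10 - 38/5 - 9/2 = 6.

6


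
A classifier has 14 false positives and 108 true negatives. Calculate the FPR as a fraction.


FPR = FP / (FP + TN) = 14 / 122 = 7/61.

7/61


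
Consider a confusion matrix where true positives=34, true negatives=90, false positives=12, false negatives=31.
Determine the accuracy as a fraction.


Accuracy = (TP + TN) / (TP + TN + FP + FN) = (34 + 90) / 167 = 124/167.

124/167


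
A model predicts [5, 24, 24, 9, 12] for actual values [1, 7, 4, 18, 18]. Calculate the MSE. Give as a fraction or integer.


MSE = (1/5) * ((1-5)^2=16 + (7-24)^2=289 + (4-24)^2=400 + (18-9)^2=81 + (18-12)^2=36). Sum = 822. MSE = 822/5.

822/5


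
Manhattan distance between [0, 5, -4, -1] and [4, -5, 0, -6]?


d = sum of absolute differences: |0-4|=4 + |5--5|=10 + |-4-0|=4 + |-1--6|=5 = 23.

23


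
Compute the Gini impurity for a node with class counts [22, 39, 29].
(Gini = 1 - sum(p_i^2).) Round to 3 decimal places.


Total = 90. Proportions: 22/90, 39/90, 29/90. sum(p_i^2) = 0.3514. Gini = 1 - 0.3514 = 0.6486, which rounds to 0.649.

0.649


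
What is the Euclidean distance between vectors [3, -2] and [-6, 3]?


d = sqrt(sum of squared differences). (3--6)^2=81, (-2-3)^2=25. Sum = 106.

sqrt(106)


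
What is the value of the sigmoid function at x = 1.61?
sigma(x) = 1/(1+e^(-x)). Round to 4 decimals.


sigma(1.61) = 1/(1+e^(-1.61)) = 1/(1+0.199888) = 1/1.199888 = 0.8334.

0.8334


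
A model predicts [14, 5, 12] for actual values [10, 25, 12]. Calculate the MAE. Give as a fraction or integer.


MAE = (1/3) * (|10-14|=4 + |25-5|=20 + |12-12|=0). Sum = 24. MAE = 8.

8


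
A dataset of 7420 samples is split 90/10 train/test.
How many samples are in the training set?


Test set = 7420 * 10% = 742. Training set = 7420 - 742 = 6678.

6678


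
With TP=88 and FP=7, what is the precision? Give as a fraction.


Precision = TP / (TP + FP) = 88 / 95 = 88/95.

88/95


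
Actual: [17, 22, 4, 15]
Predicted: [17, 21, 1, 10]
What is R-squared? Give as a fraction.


Mean(y) = 29/2. SS_res = 35. SS_tot = 173. R^2 = 1 - 35/(173) = 138/173.

138/173


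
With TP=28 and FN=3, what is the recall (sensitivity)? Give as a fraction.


Recall = TP / (TP + FN) = 28 / 31 = 28/31.

28/31
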